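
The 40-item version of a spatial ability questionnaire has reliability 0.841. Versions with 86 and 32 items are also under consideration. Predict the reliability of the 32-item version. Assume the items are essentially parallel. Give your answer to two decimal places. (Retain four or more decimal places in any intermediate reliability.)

0.81

The 86-item form is not needed; work directly from the 40-item form with n = 32/40 = 0.8000.
r_{32} = n·r / (1 + (n − 1)·r) = 0.6728 / 0.8318 ≈ 0.8088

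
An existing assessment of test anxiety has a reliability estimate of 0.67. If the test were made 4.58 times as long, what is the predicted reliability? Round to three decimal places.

r_new = 4.58·0.67 / [1 + (4.58 − 1)·0.67]
     = 3.0686 / 3.3986 = 0.9029

0.903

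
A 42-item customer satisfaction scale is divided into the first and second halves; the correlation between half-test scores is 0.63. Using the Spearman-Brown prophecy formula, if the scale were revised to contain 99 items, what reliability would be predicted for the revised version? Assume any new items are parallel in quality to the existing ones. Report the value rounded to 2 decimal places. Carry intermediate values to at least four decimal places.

First correct the split-half correlation to full-test reliability: r_full = 2 × 0.63 / (1 + 0.63) ≈ 0.7730
Then adjust to 99 items: n = 99/42 = 2.3571
r_new = n·r_full / (1 + (n − 1)·r_full) = 1.8220 / 2.0490 ≈ 0.8892

0.89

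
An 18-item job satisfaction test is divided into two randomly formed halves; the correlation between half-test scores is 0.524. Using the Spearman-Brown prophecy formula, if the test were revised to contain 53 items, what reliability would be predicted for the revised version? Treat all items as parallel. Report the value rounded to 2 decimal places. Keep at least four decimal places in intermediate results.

First correct the split-half correlation to full-test reliability: r_full = 2 × 0.524 / (1 + 0.524) ≈ 0.6877
Then adjust to 53 items: n = 53/18 = 2.9444
r_new = n·r_full / (1 + (n − 1)·r_full) = 2.0249 / 2.3372 ≈ 0.8664

0.87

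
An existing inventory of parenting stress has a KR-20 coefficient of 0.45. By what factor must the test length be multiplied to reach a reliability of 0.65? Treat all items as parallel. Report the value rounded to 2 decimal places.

2.27

n = 0.65(1 − 0.45) / [0.45(1 − 0.65)]
  = 0.3575 / 0.1575 = 2.2698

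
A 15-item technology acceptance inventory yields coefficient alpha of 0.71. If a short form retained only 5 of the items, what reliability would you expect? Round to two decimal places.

0.45

n = 5/15 = 0.3333
r_new = (0.3333 × 0.71) / (1 + (0.3333 − 1) × 0.71)
     = 0.2366 / 0.5266 = 0.4493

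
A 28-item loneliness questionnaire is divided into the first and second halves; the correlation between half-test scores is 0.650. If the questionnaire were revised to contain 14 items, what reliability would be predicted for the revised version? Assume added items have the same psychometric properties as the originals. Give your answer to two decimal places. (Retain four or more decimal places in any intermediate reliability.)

0.65

Spearman-Brown correction (n = 2): r_full = 2·0.650/(1 + 0.650) = 0.7879
Length factor from 28 to 14 items: n = 14/28 = 0.5000
r_new = n·r_full / (1 + (n − 1)·r_full) = 0.3940 / 0.6060 ≈ 0.6502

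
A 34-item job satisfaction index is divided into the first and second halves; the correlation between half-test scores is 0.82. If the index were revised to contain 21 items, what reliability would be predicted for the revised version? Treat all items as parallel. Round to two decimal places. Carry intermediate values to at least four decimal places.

0.85

Full-test reliability from the split-half r: r_full = 2(0.82)/(1 + 0.82) = 0.9011
Then adjust to 21 items: n = 21/34 = 0.6176
r_new = n·r_full / (1 + (n − 1)·r_full) = 0.5565 / 0.6554 ≈ 0.8491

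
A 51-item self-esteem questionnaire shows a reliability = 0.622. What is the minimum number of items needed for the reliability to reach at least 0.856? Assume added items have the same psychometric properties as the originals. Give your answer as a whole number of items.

Invert Spearman-Brown to solve for n:
n = r_target (1 − r_old) / [ r_old (1 − r_target) ]
n = 0.856(1 − 0.622) / [0.622(1 − 0.856)]
n = 0.323568 / 0.089568 ≈ 3.6125
So the test needs 3.6125 × 51 ≈ 184.24 items; rounding up, 185.

185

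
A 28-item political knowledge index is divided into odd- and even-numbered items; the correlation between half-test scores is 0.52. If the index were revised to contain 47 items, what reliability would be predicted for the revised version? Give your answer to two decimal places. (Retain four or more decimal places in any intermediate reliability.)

0.78

First correct the split-half correlation to full-test reliability: r_full = 2 × 0.52 / (1 + 0.52) ≈ 0.6842
Then adjust to 47 items: n = 47/28 = 1.6786
r_new = n·r_full / (1 + (n − 1)·r_full) = 1.1485 / 1.4643 ≈ 0.7843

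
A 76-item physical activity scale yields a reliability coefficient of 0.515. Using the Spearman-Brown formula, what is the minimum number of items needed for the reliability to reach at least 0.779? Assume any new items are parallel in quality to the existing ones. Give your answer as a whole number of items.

253

n = 0.779 × (1 − 0.515) / [ 0.515 × (1 − 0.779) ]
n = 0.377815 / 0.113815 ≈ 3.3196
So the test needs 3.3196 × 76 ≈ 252.29 items; rounding up, 253.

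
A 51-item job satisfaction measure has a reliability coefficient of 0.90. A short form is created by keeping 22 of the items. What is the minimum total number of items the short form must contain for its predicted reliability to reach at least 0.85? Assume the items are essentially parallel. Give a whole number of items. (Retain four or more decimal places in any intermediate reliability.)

First, r for the 22-item form: n = 22/51 = 0.4314, so r_22 = 0.4314·0.90/(1 + (0.4314 − 1)·0.90) = 0.7952
Then solve for n' with r_old = 0.7952, r_target = 0.85: n' = 0.85(1 − 0.7952)/[0.7952(1 − 0.85)] = 1.4594
Total items = 1.4594 × 22 = 32.11, rounded up to 33.

33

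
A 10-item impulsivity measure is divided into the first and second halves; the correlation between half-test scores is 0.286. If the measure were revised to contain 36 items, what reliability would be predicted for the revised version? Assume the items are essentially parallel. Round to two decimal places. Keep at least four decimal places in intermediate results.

Spearman-Brown correction (n = 2): r_full = 2·0.286/(1 + 0.286) = 0.4448
Then adjust to 36 items: n = 36/10 = 3.6000
r_new = n·r_full / (1 + (n − 1)·r_full) = 1.6013 / 2.1565 ≈ 0.7425

0.74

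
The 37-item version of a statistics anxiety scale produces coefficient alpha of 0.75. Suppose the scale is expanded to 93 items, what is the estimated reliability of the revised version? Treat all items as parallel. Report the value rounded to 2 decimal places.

The new length is 93/37 = 2.5135 times the old.
Spearman-Brown: r_new = n·r / (1 + (n − 1)·r)
r_new = (2.5135 × 0.75) / (1 + (2.5135 − 1) × 0.75)
r_new = 1.8851 / 2.1351 ≈ 0.8829

0.88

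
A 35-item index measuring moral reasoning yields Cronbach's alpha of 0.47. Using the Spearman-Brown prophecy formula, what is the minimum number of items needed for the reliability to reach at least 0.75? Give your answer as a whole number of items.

119

Rearranging the Spearman-Brown formula for n,
n = r_target (1 − r_old) / [ r_old (1 − r_target) ]
n = 0.75 × (1 − 0.47) / [ 0.47 × (1 − 0.75) ]
  = 0.3975 / 0.1175 = 3.3830
Items needed = n × 35 = 3.3830 × 35 ≈ 118.41 → round up to 119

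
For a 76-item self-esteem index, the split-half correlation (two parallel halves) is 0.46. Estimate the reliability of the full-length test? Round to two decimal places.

Each half is half the length of the full test, so the full test is n = 2 times a half.
r_full = 2r_hh / (1 + r_hh) = 2 × 0.46 / (1 + 0.46)
       = 0.9200 / 1.4600 = 0.6301

0.63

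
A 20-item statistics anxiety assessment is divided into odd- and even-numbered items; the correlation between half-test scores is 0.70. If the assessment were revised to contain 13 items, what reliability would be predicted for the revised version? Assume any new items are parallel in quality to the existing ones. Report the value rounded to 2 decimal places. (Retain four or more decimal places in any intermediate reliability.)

0.75

Full-test reliability from the split-half r: r_full = 2(0.70)/(1 + 0.70) = 0.8235
Length factor from 20 to 13 items: n = 13/20 = 0.6500
r_new = n·r_full / (1 + (n − 1)·r_full) = 0.5353 / 0.7118 ≈ 0.7520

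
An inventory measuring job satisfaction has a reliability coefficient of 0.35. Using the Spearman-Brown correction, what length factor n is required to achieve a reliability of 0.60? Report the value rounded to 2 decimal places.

Rearranging the Spearman-Brown formula for n,
n = r_target (1 − r_old) / [ r_old (1 − r_target) ]
n = 0.60 × (1 − 0.35) / [ 0.35 × (1 − 0.60) ]
n = 0.3900 / 0.1400 ≈ 2.7857

2.79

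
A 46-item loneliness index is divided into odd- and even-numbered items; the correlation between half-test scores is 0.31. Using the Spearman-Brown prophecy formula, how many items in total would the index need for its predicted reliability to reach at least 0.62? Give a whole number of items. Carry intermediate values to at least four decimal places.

84

Corrected full-test reliability: r_full = 2 × 0.31 / (1 + 0.31) ≈ 0.4733
Solve Spearman-Brown for n: n = 0.62(1 − 0.4733) / [0.4733(1 − 0.62)] = 1.8157
Required items = 1.8157 × 46 = 83.52, so 84 items.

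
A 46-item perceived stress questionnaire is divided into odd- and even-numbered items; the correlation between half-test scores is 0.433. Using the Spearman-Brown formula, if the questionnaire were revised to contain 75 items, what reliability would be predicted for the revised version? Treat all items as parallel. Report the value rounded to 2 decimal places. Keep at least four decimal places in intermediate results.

First correct the split-half correlation to full-test reliability: r_full = 2 × 0.433 / (1 + 0.433) ≈ 0.6043
Length factor from 46 to 75 items: n = 75/46 = 1.6304
r_new = n·r_full / (1 + (n − 1)·r_full) = 0.9853 / 1.3810 ≈ 0.7135

0.71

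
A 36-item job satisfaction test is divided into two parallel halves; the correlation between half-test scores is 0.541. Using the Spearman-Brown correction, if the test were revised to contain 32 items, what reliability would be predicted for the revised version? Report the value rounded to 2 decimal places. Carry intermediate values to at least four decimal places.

First correct the split-half correlation to full-test reliability: r_full = 2 × 0.541 / (1 + 0.541) ≈ 0.7021
Then adjust to 32 items: n = 32/36 = 0.8889
r_new = n·r_full / (1 + (n − 1)·r_full) = 0.6241 / 0.9220 ≈ 0.6769

0.68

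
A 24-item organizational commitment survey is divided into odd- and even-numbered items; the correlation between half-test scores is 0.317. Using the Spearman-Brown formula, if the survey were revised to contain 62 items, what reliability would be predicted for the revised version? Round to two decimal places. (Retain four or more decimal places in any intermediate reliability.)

First correct the split-half correlation to full-test reliability: r_full = 2 × 0.317 / (1 + 0.317) ≈ 0.4814
Then adjust to 62 items: n = 62/24 = 2.5833
r_new = n·r_full / (1 + (n − 1)·r_full) = 1.2436 / 1.7622 ≈ 0.7057

0.71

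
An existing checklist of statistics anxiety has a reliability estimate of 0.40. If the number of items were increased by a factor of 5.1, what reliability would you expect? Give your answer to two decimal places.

0.77

r_new = (5.1 × 0.40) / (1 + (5.1 − 1) × 0.40)
     = 2.0400 / 2.6400 = 0.7727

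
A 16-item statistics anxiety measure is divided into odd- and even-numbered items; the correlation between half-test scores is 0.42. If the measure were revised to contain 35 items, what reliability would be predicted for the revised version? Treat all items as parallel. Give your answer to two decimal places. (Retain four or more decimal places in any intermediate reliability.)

0.76

Full-test reliability from the split-half r: r_full = 2(0.42)/(1 + 0.42) = 0.5915
Length factor from 16 to 35 items: n = 35/16 = 2.1875
r_new = n·r_full / (1 + (n − 1)·r_full) = 1.2939 / 1.7024 ≈ 0.7600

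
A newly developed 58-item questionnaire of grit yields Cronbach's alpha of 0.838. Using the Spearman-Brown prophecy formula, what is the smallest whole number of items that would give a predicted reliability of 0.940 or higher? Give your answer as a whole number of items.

176

Rearranging the Spearman-Brown formula for n,
n = r*(1 − r) / [ r (1 − r*) ]
n = [0.940 × 0.162] / [0.838 × 0.060]
n = 0.152280 / 0.050280 ≈ 3.0286
So the test needs 3.0286 × 58 ≈ 175.66 items; rounding up, 176.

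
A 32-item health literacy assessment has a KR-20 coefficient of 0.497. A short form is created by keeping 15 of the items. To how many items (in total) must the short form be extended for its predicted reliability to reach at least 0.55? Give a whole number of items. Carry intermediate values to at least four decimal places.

First, r for the 15-item form: n = 15/32 = 0.4688, so r_15 = 0.4688·0.497/(1 + (0.4688 − 1)·0.497) = 0.3166
Then solve for n' with r_old = 0.3166, r_target = 0.55: n' = 0.55(1 − 0.3166)/[0.3166(1 − 0.55)] = 2.6382
Items = 2.6382 × 15 ≈ 39.57 → 40

40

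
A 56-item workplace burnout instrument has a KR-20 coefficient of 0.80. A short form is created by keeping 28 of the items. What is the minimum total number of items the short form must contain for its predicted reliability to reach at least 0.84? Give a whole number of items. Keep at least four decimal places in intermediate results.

Short-form reliability: n = 28/56 = 0.5000; r_28 = n·r/(1+(n−1)r) ≈ 0.6667
Length factor from the short form to reach 0.84: n' = 0.84(1 − 0.6667) / [0.6667(1 − 0.84)] ≈ 2.6246
Items = 2.6246 × 28 ≈ 73.49 → 74

74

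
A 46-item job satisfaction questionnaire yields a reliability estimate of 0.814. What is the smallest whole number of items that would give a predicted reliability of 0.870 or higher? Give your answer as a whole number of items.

n = [0.870 × 0.186] / [0.814 × 0.130]
n = 0.161820 / 0.105820 ≈ 1.5292
Items needed = n × 46 = 1.5292 × 46 ≈ 70.34 → round up to 71

71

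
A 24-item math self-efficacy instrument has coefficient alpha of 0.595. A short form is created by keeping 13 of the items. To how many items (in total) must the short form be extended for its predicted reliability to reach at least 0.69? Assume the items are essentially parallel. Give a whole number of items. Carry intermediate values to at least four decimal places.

Short-form reliability: n = 13/24 = 0.5417; r_13 = n·r/(1+(n−1)r) ≈ 0.4432
Then solve for n' with r_old = 0.4432, r_target = 0.69: n' = 0.69(1 − 0.4432)/[0.4432(1 − 0.69)] = 2.7963
Total items = 2.7963 × 13 = 36.35, rounded up to 37.

37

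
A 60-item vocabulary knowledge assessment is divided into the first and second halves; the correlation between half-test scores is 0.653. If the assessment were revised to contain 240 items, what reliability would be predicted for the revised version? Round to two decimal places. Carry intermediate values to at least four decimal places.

0.94

Full-test reliability from the split-half r: r_full = 2(0.653)/(1 + 0.653) = 0.7901
Then adjust to 240 items: n = 240/60 = 4.0000
r_new = n·r_full / (1 + (n − 1)·r_full) = 3.1604 / 3.3703 ≈ 0.9377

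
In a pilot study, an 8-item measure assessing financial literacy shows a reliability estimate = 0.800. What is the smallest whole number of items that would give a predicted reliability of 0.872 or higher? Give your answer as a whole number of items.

Spearman-Brown solved for the length factor n:
n = r*(1 − r) / [ r (1 − r*) ]
n = 0.872 × (1 − 0.800) / [ 0.800 × (1 − 0.872) ]
n = 0.174400 / 0.102400 ≈ 1.7031
So the test needs 1.7031 × 8 ≈ 13.62 items; rounding up, 14.

14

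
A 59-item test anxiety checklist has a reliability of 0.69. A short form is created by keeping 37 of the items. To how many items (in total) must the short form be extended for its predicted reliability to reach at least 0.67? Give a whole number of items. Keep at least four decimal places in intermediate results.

Short-form reliability: n = 37/59 = 0.6271; r_37 = n·r/(1+(n−1)r) ≈ 0.5826
Length factor from the short form to reach 0.67: n' = 0.67(1 − 0.5826) / [0.5826(1 − 0.67)] ≈ 1.4546
Total items = 1.4546 × 37 = 53.82, rounded up to 54.

54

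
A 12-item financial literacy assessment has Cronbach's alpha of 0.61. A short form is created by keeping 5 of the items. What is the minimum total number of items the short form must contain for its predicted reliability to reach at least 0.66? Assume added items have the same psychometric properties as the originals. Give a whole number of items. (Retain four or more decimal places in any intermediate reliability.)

15

First, r for the 5-item form: n = 5/12 = 0.4167, so r_5 = 0.4167·0.61/(1 + (0.4167 − 1)·0.61) = 0.3946
Length factor from the short form to reach 0.66: n' = 0.66(1 − 0.3946) / [0.3946(1 − 0.66)] ≈ 2.9782
Total items = 2.9782 × 5 = 14.89, rounded up to 15.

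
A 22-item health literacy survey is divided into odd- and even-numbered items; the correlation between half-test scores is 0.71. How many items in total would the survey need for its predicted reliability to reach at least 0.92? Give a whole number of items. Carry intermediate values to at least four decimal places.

r_full = 2(0.71)/(1 + 0.71) = 0.8304
Solve Spearman-Brown for n: n = 0.92(1 − 0.8304) / [0.8304(1 − 0.92)] = 2.3487
Required items = 2.3487 × 22 = 51.67, so 52 items.

52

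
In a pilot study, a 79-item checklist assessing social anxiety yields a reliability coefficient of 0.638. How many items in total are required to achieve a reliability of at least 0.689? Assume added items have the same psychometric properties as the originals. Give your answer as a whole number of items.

100

Invert Spearman-Brown to solve for n:
n = r*(1 − r) / [ r (1 − r*) ]
n = 0.689(1 − 0.638) / [0.638(1 − 0.689)]
  = 0.249418 / 0.198418 = 1.2570
So the test needs 1.2570 × 79 ≈ 99.30 items; rounding up, 100.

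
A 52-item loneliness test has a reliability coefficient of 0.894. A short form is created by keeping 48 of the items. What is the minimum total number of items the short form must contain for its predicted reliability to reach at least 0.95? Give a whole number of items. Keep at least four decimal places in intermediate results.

First, r for the 48-item form: n = 48/52 = 0.9231, so r_48 = 0.9231·0.894/(1 + (0.9231 − 1)·0.894) = 0.8862
Then solve for n' with r_old = 0.8862, r_target = 0.95: n' = 0.95(1 − 0.8862)/[0.8862(1 − 0.95)] = 2.4399
Total items = 2.4399 × 48 = 117.12, rounded up to 118.

118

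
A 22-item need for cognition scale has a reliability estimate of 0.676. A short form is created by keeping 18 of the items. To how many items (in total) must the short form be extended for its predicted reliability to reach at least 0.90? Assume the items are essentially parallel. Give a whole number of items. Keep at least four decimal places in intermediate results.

First, r for the 18-item form: n = 18/22 = 0.8182, so r_18 = 0.8182·0.676/(1 + (0.8182 − 1)·0.676) = 0.6306
Then solve for n' with r_old = 0.6306, r_target = 0.90: n' = 0.90(1 − 0.6306)/[0.6306(1 − 0.90)] = 5.2721
Items = 5.2721 × 18 ≈ 94.90 → 95

95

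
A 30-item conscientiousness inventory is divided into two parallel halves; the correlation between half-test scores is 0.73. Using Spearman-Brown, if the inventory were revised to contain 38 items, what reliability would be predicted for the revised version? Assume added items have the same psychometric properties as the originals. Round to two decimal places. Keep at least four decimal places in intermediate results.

0.87

First correct the split-half correlation to full-test reliability: r_full = 2 × 0.73 / (1 + 0.73) ≈ 0.8439
Length factor from 30 to 38 items: n = 38/30 = 1.2667
r_new = n·r_full / (1 + (n − 1)·r_full) = 1.0690 / 1.2251 ≈ 0.8726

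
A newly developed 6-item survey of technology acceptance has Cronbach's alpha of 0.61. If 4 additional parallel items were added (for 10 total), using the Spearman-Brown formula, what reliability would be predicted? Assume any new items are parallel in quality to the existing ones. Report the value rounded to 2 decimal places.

0.72

n = 10/6 = 1.6667
By Spearman-Brown, r_new = n r / (1 + (n − 1) r).
r_new = (1.6667 × 0.61) / (1 + (1.6667 − 1) × 0.61)
r_new = 1.0167 / 1.4067 ≈ 0.7228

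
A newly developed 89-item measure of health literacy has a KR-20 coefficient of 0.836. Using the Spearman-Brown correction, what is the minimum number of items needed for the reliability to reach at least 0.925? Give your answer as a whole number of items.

216

n = 0.925(1 − 0.836) / [0.836(1 − 0.925)]
n = 0.151700 / 0.062700 ≈ 2.4195
2.4195 × 89 = 215.34 → 216 items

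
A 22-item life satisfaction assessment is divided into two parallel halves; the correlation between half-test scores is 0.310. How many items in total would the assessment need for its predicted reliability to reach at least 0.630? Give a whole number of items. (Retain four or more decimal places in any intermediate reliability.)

r_full = 2(0.310)/(1 + 0.310) = 0.4733
n = r_tgt(1 − r_full) / [r_full(1 − r_tgt)] = 0.630 × 0.5267 / (0.4733 × 0.370) ≈ 1.8948
Items = 1.8948 × 22 ≈ 41.69 → 42

42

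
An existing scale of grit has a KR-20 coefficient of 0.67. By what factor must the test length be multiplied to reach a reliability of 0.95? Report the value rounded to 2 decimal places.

9.36

n = [0.95 × 0.33] / [0.67 × 0.05]
  = 0.3135 / 0.0335 = 9.3582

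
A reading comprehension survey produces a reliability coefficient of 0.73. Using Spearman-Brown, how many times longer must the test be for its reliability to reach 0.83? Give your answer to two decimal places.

1.81

n = 0.83 × (1 − 0.73) / [ 0.73 × (1 − 0.83) ]
n = 0.2241 / 0.1241 ≈ 1.8058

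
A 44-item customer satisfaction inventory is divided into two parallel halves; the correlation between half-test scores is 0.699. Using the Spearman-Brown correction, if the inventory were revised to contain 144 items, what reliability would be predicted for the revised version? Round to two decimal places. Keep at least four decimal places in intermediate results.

Full-test reliability from the split-half r: r_full = 2(0.699)/(1 + 0.699) = 0.8228
Then adjust to 144 items: n = 144/44 = 3.2727
r_new = n·r_full / (1 + (n − 1)·r_full) = 2.6928 / 2.8700 ≈ 0.9383

0.94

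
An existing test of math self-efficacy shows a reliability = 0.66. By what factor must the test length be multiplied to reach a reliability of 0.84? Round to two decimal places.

n = 0.84(1 − 0.66) / [0.66(1 − 0.84)]
n = 0.2856 / 0.1056 ≈ 2.7045

2.70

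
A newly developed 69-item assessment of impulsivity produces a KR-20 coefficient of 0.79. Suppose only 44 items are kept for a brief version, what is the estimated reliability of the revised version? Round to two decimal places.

Length ratio n = 44/69 = 0.6377
By Spearman-Brown, r_new = n r / (1 + (n − 1) r).
r_new = (0.6377 × 0.79) / (1 + (0.6377 − 1) × 0.79)
r_new = 0.5038 / 0.7138 ≈ 0.7058

0.71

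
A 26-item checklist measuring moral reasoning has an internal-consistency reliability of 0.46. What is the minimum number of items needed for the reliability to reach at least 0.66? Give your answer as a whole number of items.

60

Spearman-Brown solved for the length factor n:
n = r*(1 − r) / [ r (1 − r*) ]
n = [0.66 × 0.54] / [0.46 × 0.34]
n = 0.3564 / 0.1564 ≈ 2.2788
Items needed = n × 26 = 2.2788 × 26 ≈ 59.25 → round up to 60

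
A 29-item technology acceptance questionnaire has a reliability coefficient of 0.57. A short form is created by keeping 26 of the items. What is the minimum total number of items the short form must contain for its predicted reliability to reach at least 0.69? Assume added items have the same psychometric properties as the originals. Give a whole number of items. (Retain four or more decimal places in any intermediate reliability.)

49

Short-form reliability: n = 26/29 = 0.8966; r_26 = n·r/(1+(n−1)r) ≈ 0.5431
Then solve for n' with r_old = 0.5431, r_target = 0.69: n' = 0.69(1 − 0.5431)/[0.5431(1 − 0.69)] = 1.8725
Total items = 1.8725 × 26 = 48.69, rounded up to 49.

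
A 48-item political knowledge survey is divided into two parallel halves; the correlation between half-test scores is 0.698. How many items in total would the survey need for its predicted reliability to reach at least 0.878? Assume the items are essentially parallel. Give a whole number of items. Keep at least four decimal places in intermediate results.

75

r_full = 2(0.698)/(1 + 0.698) = 0.8221
n = r_tgt(1 − r_full) / [r_full(1 − r_tgt)] = 0.878 × 0.1779 / (0.8221 × 0.122) ≈ 1.5573
Items = 1.5573 × 48 ≈ 74.75 → 75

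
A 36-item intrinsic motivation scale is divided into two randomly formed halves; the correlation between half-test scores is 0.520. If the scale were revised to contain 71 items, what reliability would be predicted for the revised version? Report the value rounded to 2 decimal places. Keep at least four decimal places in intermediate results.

Spearman-Brown correction (n = 2): r_full = 2·0.520/(1 + 0.520) = 0.6842
Then adjust to 71 items: n = 71/36 = 1.9722
r_new = n·r_full / (1 + (n − 1)·r_full) = 1.3494 / 1.6652 ≈ 0.8104

0.81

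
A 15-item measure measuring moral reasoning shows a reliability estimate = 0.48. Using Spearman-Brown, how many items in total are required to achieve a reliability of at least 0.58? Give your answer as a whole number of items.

23

n = [0.58 × 0.52] / [0.48 × 0.42]
n = 0.3016 / 0.2016 ≈ 1.4960
1.4960 × 15 = 22.44 → 23 items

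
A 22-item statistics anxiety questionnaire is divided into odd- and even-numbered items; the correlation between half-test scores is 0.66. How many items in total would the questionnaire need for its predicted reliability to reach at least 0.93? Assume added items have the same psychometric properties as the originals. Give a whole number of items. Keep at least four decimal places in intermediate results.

r_full = 2(0.66)/(1 + 0.66) = 0.7952
n = r_tgt(1 − r_full) / [r_full(1 − r_tgt)] = 0.93 × 0.2048 / (0.7952 × 0.07) ≈ 3.4217
Items = 3.4217 × 22 ≈ 75.28 → 76

76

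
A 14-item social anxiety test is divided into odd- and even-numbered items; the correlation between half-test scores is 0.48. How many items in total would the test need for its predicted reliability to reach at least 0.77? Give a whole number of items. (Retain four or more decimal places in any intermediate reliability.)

Corrected full-test reliability: r_full = 2 × 0.48 / (1 + 0.48) ≈ 0.6486
n = r_tgt(1 − r_full) / [r_full(1 − r_tgt)] = 0.77 × 0.3514 / (0.6486 × 0.23) ≈ 1.8138
Items = 1.8138 × 14 ≈ 25.39 → 26

26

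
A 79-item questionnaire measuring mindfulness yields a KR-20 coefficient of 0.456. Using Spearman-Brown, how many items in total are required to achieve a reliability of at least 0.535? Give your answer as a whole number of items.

Invert Spearman-Brown to solve for n:
n = r*(1 − r) / [ r (1 − r*) ]
n = [0.535 × 0.544] / [0.456 × 0.465]
  = 0.291040 / 0.212040 = 1.3726
So the test needs 1.3726 × 79 ≈ 108.44 items; rounding up, 109.

109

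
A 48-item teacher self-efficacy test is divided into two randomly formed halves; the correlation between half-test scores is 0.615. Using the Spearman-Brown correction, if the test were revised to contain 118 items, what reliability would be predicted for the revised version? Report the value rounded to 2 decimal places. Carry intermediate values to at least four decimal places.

0.89

Spearman-Brown correction (n = 2): r_full = 2·0.615/(1 + 0.615) = 0.7616
Length factor from 48 to 118 items: n = 118/48 = 2.4583
r_new = n·r_full / (1 + (n − 1)·r_full) = 1.8722 / 2.1106 ≈ 0.8870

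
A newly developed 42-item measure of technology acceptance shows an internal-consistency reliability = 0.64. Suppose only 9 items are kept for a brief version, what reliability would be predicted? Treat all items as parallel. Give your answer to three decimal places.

0.276

Length ratio n = 9/42 = 0.2143
r_new = 0.2143·0.64 / [1 + (0.2143 − 1)·0.64]
r_new = 0.1372 / 0.4972 ≈ 0.2759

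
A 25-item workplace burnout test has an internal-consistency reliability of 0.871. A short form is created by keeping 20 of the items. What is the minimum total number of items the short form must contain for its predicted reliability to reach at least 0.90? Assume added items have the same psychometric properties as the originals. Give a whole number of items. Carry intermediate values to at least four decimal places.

First, r for the 20-item form: n = 20/25 = 0.8000, so r_20 = 0.8000·0.871/(1 + (0.8000 − 1)·0.871) = 0.8438
Length factor from the short form to reach 0.90: n' = 0.90(1 − 0.8438) / [0.8438(1 − 0.90)] ≈ 1.6660
Items = 1.6660 × 20 ≈ 33.32 → 34

34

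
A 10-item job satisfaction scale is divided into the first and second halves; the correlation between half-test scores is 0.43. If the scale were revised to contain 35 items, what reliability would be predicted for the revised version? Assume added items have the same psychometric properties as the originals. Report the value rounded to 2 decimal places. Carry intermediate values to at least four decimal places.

Spearman-Brown correction (n = 2): r_full = 2·0.43/(1 + 0.43) = 0.6014
Then adjust to 35 items: n = 35/10 = 3.5000
r_new = n·r_full / (1 + (n − 1)·r_full) = 2.1049 / 2.5035 ≈ 0.8408

0.84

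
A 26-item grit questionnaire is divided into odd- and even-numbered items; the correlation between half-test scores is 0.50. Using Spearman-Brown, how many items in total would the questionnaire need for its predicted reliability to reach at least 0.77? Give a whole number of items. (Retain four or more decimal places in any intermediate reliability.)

44

r_full = 2(0.50)/(1 + 0.50) = 0.6667
Solve Spearman-Brown for n: n = 0.77(1 − 0.6667) / [0.6667(1 − 0.77)] = 1.6737
Required items = 1.6737 × 26 = 43.52, so 44 items.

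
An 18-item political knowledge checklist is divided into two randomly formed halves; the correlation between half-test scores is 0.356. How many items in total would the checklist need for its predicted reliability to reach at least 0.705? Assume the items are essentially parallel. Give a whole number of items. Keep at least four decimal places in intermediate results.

Corrected full-test reliability: r_full = 2 × 0.356 / (1 + 0.356) ≈ 0.5251
Solve Spearman-Brown for n: n = 0.705(1 − 0.5251) / [0.5251(1 − 0.705)] = 2.1614
Required items = 2.1614 × 18 = 38.91, so 39 items.

39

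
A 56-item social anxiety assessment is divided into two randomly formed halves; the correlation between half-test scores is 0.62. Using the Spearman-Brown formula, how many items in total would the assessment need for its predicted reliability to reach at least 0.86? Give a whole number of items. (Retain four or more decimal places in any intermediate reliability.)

Corrected full-test reliability: r_full = 2 × 0.62 / (1 + 0.62) ≈ 0.7654
Solve Spearman-Brown for n: n = 0.86(1 − 0.7654) / [0.7654(1 − 0.86)] = 1.8828
Items = 1.8828 × 56 ≈ 105.44 → 106

106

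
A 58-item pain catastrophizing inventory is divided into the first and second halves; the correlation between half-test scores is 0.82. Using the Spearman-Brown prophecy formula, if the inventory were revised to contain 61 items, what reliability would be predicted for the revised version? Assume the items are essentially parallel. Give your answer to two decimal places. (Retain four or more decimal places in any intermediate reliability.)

0.91

Spearman-Brown correction (n = 2): r_full = 2·0.82/(1 + 0.82) = 0.9011
Then adjust to 61 items: n = 61/58 = 1.0517
r_new = n·r_full / (1 + (n − 1)·r_full) = 0.9477 / 1.0466 ≈ 0.9055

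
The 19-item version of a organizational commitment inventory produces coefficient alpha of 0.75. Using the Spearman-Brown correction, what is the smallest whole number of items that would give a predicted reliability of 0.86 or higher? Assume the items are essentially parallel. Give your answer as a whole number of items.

39

n = 0.86(1 − 0.75) / [0.75(1 − 0.86)]
  = 0.2150 / 0.1050 = 2.0476
Items needed = n × 19 = 2.0476 × 19 ≈ 38.90 → round up to 39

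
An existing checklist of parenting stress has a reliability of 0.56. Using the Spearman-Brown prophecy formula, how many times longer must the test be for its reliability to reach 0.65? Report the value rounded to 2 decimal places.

1.46

Spearman-Brown solved for the length factor n:
n = r_target (1 − r_old) / [ r_old (1 − r_target) ]
n = 0.65(1 − 0.56) / [0.56(1 − 0.65)]
n = 0.2860 / 0.1960 ≈ 1.4592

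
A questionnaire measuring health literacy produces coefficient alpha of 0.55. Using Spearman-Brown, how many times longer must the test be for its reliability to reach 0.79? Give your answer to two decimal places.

3.08

Invert Spearman-Brown to solve for n:
n = r_target (1 − r_old) / [ r_old (1 − r_target) ]
n = 0.79(1 − 0.55) / [0.55(1 − 0.79)]
n = 0.3555 / 0.1155 ≈ 3.0779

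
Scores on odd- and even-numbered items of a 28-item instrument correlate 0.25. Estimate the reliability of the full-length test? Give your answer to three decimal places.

0.400

Each half is half the length of the full test, so the full test is n = 2 times a half.
r_full = 2r_hh / (1 + r_hh) = 2 × 0.25 / (1 + 0.25)
r_full = 0.5000 / 1.2500 ≈ 0.4000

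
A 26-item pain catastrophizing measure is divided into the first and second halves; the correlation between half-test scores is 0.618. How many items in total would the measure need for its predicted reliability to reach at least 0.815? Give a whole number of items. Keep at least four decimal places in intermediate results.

36

Corrected full-test reliability: r_full = 2 × 0.618 / (1 + 0.618) ≈ 0.7639
n = r_tgt(1 − r_full) / [r_full(1 − r_tgt)] = 0.815 × 0.2361 / (0.7639 × 0.185) ≈ 1.3616
Required items = 1.3616 × 26 = 35.40, so 36 items.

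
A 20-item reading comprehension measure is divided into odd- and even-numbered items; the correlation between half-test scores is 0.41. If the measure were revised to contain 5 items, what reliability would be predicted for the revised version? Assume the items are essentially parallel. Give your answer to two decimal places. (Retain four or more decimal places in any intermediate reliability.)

Full-test reliability from the split-half r: r_full = 2(0.41)/(1 + 0.41) = 0.5816
Then adjust to 5 items: n = 5/20 = 0.2500
r_new = n·r_full / (1 + (n − 1)·r_full) = 0.1454 / 0.5638 ≈ 0.2579

0.26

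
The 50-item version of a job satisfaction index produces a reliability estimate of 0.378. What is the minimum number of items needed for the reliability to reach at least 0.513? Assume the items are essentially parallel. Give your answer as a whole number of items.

87

n = 0.513(1 − 0.378) / [0.378(1 − 0.513)]
n = 0.319086 / 0.184086 ≈ 1.7334
Items needed = n × 50 = 1.7334 × 50 ≈ 86.67 → round up to 87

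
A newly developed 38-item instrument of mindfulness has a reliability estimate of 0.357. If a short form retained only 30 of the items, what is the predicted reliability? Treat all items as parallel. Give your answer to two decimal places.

0.30

n = 30/38 = 0.7895
Spearman-Brown: r_new = n·r / (1 + (n − 1)·r)
r_new = 0.7895·0.357 / [1 + (0.7895 − 1)·0.357]
r_new = 0.2819 / 0.9249 ≈ 0.3048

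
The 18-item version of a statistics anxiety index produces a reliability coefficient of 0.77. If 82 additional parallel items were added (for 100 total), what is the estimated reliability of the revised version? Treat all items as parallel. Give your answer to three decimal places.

n = 100/18 = 5.5556
Apply the Spearman-Brown prophecy formula, r' = nr / [1 + (n − 1)r]:
r_new = (5.5556 × 0.77) / (1 + (5.5556 − 1) × 0.77)
r_new = 4.2778 / 4.5078 ≈ 0.9490

0.949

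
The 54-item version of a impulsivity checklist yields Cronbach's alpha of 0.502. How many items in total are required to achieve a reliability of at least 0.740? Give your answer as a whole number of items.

Spearman-Brown solved for the length factor n:
n = r*(1 − r) / [ r (1 − r*) ]
n = 0.740(1 − 0.502) / [0.502(1 − 0.740)]
n = 0.368520 / 0.130520 ≈ 2.8235
2.8235 × 54 = 152.47 → 153 items

153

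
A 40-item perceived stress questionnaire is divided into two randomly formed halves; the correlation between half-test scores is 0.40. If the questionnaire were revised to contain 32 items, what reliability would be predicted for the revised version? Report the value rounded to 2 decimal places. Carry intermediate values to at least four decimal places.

0.52

Full-test reliability from the split-half r: r_full = 2(0.40)/(1 + 0.40) = 0.5714
Length factor from 40 to 32 items: n = 32/40 = 0.8000
r_new = n·r_full / (1 + (n − 1)·r_full) = 0.4571 / 0.8857 ≈ 0.5161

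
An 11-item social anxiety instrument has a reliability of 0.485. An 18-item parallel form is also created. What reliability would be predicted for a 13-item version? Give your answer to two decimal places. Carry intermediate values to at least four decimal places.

The 18-item form is not needed; work directly from the 11-item form with n = 13/11 = 1.1818.
r_{13} = n·r / (1 + (n − 1)·r) = 0.5732 / 1.0882 ≈ 0.5267

0.53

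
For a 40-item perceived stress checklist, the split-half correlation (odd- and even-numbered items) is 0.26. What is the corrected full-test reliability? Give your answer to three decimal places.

Apply the Spearman-Brown correction with n = 2:
r_full = 2r_hh / (1 + r_hh) = 2 × 0.26 / (1 + 0.26)
       = 0.5200 / 1.2600 = 0.4127

0.413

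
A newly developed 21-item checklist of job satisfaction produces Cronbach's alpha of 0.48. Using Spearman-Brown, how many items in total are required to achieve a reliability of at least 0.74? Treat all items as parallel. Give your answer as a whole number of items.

Spearman-Brown solved for the length factor n:
n = r_target (1 − r_old) / [ r_old (1 − r_target) ]
n = 0.74(1 − 0.48) / [0.48(1 − 0.74)]
n = 0.3848 / 0.1248 ≈ 3.0833
So the test needs 3.0833 × 21 ≈ 64.75 items; rounding up, 65.

65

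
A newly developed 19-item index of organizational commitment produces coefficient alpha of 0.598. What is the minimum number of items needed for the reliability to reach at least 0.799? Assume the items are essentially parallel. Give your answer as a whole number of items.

51

Spearman-Brown solved for the length factor n:
n = r*(1 − r) / [ r (1 − r*) ]
n = 0.799(1 − 0.598) / [0.598(1 − 0.799)]
  = 0.321198 / 0.120198 = 2.6722
Items needed = n × 19 = 2.6722 × 19 ≈ 50.77 → round up to 51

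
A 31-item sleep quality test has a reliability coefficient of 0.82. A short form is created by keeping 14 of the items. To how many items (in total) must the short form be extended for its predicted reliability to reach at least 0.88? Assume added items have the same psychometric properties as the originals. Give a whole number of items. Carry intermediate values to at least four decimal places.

First, r for the 14-item form: n = 14/31 = 0.4516, so r_14 = 0.4516·0.82/(1 + (0.4516 − 1)·0.82) = 0.6729
Length factor from the short form to reach 0.88: n' = 0.88(1 − 0.6729) / [0.6729(1 − 0.88)] ≈ 3.5648
Total items = 3.5648 × 14 = 49.91, rounded up to 50.

50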